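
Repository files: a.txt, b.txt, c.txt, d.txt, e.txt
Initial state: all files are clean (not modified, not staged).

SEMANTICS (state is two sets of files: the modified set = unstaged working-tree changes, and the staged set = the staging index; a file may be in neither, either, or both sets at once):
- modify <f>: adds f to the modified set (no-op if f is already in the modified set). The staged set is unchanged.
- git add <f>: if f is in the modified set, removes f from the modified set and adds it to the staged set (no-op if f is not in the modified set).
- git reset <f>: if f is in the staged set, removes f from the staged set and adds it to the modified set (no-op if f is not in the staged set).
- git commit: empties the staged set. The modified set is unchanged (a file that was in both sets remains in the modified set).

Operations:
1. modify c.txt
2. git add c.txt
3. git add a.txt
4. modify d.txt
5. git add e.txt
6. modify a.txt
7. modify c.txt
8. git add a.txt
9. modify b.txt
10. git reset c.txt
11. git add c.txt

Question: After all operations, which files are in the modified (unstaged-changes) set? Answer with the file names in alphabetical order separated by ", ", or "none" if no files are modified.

After op 1 (modify c.txt): modified={c.txt} staged={none}
After op 2 (git add c.txt): modified={none} staged={c.txt}
After op 3 (git add a.txt): modified={none} staged={c.txt}
After op 4 (modify d.txt): modified={d.txt} staged={c.txt}
After op 5 (git add e.txt): modified={d.txt} staged={c.txt}
After op 6 (modify a.txt): modified={a.txt, d.txt} staged={c.txt}
After op 7 (modify c.txt): modified={a.txt, c.txt, d.txt} staged={c.txt}
After op 8 (git add a.txt): modified={c.txt, d.txt} staged={a.txt, c.txt}
After op 9 (modify b.txt): modified={b.txt, c.txt, d.txt} staged={a.txt, c.txt}
After op 10 (git reset c.txt): modified={b.txt, c.txt, d.txt} staged={a.txt}
After op 11 (git add c.txt): modified={b.txt, d.txt} staged={a.txt, c.txt}

Answer: b.txt, d.txt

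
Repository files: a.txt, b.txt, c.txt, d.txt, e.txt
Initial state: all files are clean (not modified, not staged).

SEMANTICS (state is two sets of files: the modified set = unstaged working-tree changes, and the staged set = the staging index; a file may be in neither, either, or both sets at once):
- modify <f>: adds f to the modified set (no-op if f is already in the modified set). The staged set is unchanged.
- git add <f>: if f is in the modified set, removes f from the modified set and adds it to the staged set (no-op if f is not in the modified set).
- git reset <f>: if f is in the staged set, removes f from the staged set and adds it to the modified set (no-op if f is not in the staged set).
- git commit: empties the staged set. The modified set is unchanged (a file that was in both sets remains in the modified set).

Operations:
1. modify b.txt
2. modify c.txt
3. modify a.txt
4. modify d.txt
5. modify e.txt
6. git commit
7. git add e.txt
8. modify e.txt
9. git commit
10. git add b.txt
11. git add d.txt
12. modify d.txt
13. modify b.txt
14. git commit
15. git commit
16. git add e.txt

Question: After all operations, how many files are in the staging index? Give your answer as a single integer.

Answer: 1

Derivation:
After op 1 (modify b.txt): modified={b.txt} staged={none}
After op 2 (modify c.txt): modified={b.txt, c.txt} staged={none}
After op 3 (modify a.txt): modified={a.txt, b.txt, c.txt} staged={none}
After op 4 (modify d.txt): modified={a.txt, b.txt, c.txt, d.txt} staged={none}
After op 5 (modify e.txt): modified={a.txt, b.txt, c.txt, d.txt, e.txt} staged={none}
After op 6 (git commit): modified={a.txt, b.txt, c.txt, d.txt, e.txt} staged={none}
After op 7 (git add e.txt): modified={a.txt, b.txt, c.txt, d.txt} staged={e.txt}
After op 8 (modify e.txt): modified={a.txt, b.txt, c.txt, d.txt, e.txt} staged={e.txt}
After op 9 (git commit): modified={a.txt, b.txt, c.txt, d.txt, e.txt} staged={none}
After op 10 (git add b.txt): modified={a.txt, c.txt, d.txt, e.txt} staged={b.txt}
After op 11 (git add d.txt): modified={a.txt, c.txt, e.txt} staged={b.txt, d.txt}
After op 12 (modify d.txt): modified={a.txt, c.txt, d.txt, e.txt} staged={b.txt, d.txt}
After op 13 (modify b.txt): modified={a.txt, b.txt, c.txt, d.txt, e.txt} staged={b.txt, d.txt}
After op 14 (git commit): modified={a.txt, b.txt, c.txt, d.txt, e.txt} staged={none}
After op 15 (git commit): modified={a.txt, b.txt, c.txt, d.txt, e.txt} staged={none}
After op 16 (git add e.txt): modified={a.txt, b.txt, c.txt, d.txt} staged={e.txt}
Final staged set: {e.txt} -> count=1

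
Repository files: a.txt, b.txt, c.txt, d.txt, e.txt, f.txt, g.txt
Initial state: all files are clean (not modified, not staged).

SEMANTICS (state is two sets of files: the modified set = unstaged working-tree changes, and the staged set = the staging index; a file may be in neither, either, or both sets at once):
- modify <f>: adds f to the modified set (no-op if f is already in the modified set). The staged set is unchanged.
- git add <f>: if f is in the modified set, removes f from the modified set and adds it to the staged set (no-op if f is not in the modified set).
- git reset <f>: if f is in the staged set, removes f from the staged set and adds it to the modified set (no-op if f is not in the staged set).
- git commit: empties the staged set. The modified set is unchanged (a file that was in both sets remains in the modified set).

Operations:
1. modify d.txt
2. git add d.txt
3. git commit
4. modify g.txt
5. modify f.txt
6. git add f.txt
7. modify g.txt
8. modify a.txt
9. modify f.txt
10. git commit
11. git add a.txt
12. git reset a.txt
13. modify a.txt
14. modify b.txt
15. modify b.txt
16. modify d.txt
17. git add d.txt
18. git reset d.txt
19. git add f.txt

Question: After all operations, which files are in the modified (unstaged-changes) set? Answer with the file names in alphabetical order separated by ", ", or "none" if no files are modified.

After op 1 (modify d.txt): modified={d.txt} staged={none}
After op 2 (git add d.txt): modified={none} staged={d.txt}
After op 3 (git commit): modified={none} staged={none}
After op 4 (modify g.txt): modified={g.txt} staged={none}
After op 5 (modify f.txt): modified={f.txt, g.txt} staged={none}
After op 6 (git add f.txt): modified={g.txt} staged={f.txt}
After op 7 (modify g.txt): modified={g.txt} staged={f.txt}
After op 8 (modify a.txt): modified={a.txt, g.txt} staged={f.txt}
After op 9 (modify f.txt): modified={a.txt, f.txt, g.txt} staged={f.txt}
After op 10 (git commit): modified={a.txt, f.txt, g.txt} staged={none}
After op 11 (git add a.txt): modified={f.txt, g.txt} staged={a.txt}
After op 12 (git reset a.txt): modified={a.txt, f.txt, g.txt} staged={none}
After op 13 (modify a.txt): modified={a.txt, f.txt, g.txt} staged={none}
After op 14 (modify b.txt): modified={a.txt, b.txt, f.txt, g.txt} staged={none}
After op 15 (modify b.txt): modified={a.txt, b.txt, f.txt, g.txt} staged={none}
After op 16 (modify d.txt): modified={a.txt, b.txt, d.txt, f.txt, g.txt} staged={none}
After op 17 (git add d.txt): modified={a.txt, b.txt, f.txt, g.txt} staged={d.txt}
After op 18 (git reset d.txt): modified={a.txt, b.txt, d.txt, f.txt, g.txt} staged={none}
After op 19 (git add f.txt): modified={a.txt, b.txt, d.txt, g.txt} staged={f.txt}

Answer: a.txt, b.txt, d.txt, g.txt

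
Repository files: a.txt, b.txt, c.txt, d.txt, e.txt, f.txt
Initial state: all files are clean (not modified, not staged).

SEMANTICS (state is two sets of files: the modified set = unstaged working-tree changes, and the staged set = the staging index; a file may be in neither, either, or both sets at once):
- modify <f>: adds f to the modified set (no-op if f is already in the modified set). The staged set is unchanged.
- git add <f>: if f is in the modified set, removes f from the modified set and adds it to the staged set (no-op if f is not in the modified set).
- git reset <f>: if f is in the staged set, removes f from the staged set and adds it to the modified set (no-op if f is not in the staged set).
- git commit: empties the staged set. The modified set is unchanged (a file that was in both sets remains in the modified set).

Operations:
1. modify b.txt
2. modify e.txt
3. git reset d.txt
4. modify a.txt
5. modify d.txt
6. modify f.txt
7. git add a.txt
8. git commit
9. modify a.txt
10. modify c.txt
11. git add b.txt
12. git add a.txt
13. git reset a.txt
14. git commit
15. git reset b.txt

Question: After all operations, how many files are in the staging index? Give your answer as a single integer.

After op 1 (modify b.txt): modified={b.txt} staged={none}
After op 2 (modify e.txt): modified={b.txt, e.txt} staged={none}
After op 3 (git reset d.txt): modified={b.txt, e.txt} staged={none}
After op 4 (modify a.txt): modified={a.txt, b.txt, e.txt} staged={none}
After op 5 (modify d.txt): modified={a.txt, b.txt, d.txt, e.txt} staged={none}
After op 6 (modify f.txt): modified={a.txt, b.txt, d.txt, e.txt, f.txt} staged={none}
After op 7 (git add a.txt): modified={b.txt, d.txt, e.txt, f.txt} staged={a.txt}
After op 8 (git commit): modified={b.txt, d.txt, e.txt, f.txt} staged={none}
After op 9 (modify a.txt): modified={a.txt, b.txt, d.txt, e.txt, f.txt} staged={none}
After op 10 (modify c.txt): modified={a.txt, b.txt, c.txt, d.txt, e.txt, f.txt} staged={none}
After op 11 (git add b.txt): modified={a.txt, c.txt, d.txt, e.txt, f.txt} staged={b.txt}
After op 12 (git add a.txt): modified={c.txt, d.txt, e.txt, f.txt} staged={a.txt, b.txt}
After op 13 (git reset a.txt): modified={a.txt, c.txt, d.txt, e.txt, f.txt} staged={b.txt}
After op 14 (git commit): modified={a.txt, c.txt, d.txt, e.txt, f.txt} staged={none}
After op 15 (git reset b.txt): modified={a.txt, c.txt, d.txt, e.txt, f.txt} staged={none}
Final staged set: {none} -> count=0

Answer: 0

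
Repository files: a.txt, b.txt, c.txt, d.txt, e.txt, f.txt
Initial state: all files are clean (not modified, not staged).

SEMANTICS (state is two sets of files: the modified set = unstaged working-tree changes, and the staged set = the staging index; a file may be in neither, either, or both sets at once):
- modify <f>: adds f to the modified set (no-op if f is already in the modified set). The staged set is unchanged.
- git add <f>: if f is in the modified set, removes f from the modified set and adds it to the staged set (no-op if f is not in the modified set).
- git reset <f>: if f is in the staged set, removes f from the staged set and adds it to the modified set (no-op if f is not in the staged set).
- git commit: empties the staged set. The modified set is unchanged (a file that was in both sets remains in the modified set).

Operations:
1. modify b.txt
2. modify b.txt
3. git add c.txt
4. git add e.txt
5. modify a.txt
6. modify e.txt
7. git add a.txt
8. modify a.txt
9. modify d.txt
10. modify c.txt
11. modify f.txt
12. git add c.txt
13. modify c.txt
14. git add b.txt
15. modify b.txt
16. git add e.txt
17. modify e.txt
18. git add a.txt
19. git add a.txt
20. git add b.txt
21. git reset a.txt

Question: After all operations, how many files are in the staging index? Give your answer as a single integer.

After op 1 (modify b.txt): modified={b.txt} staged={none}
After op 2 (modify b.txt): modified={b.txt} staged={none}
After op 3 (git add c.txt): modified={b.txt} staged={none}
After op 4 (git add e.txt): modified={b.txt} staged={none}
After op 5 (modify a.txt): modified={a.txt, b.txt} staged={none}
After op 6 (modify e.txt): modified={a.txt, b.txt, e.txt} staged={none}
After op 7 (git add a.txt): modified={b.txt, e.txt} staged={a.txt}
After op 8 (modify a.txt): modified={a.txt, b.txt, e.txt} staged={a.txt}
After op 9 (modify d.txt): modified={a.txt, b.txt, d.txt, e.txt} staged={a.txt}
After op 10 (modify c.txt): modified={a.txt, b.txt, c.txt, d.txt, e.txt} staged={a.txt}
After op 11 (modify f.txt): modified={a.txt, b.txt, c.txt, d.txt, e.txt, f.txt} staged={a.txt}
After op 12 (git add c.txt): modified={a.txt, b.txt, d.txt, e.txt, f.txt} staged={a.txt, c.txt}
After op 13 (modify c.txt): modified={a.txt, b.txt, c.txt, d.txt, e.txt, f.txt} staged={a.txt, c.txt}
After op 14 (git add b.txt): modified={a.txt, c.txt, d.txt, e.txt, f.txt} staged={a.txt, b.txt, c.txt}
After op 15 (modify b.txt): modified={a.txt, b.txt, c.txt, d.txt, e.txt, f.txt} staged={a.txt, b.txt, c.txt}
After op 16 (git add e.txt): modified={a.txt, b.txt, c.txt, d.txt, f.txt} staged={a.txt, b.txt, c.txt, e.txt}
After op 17 (modify e.txt): modified={a.txt, b.txt, c.txt, d.txt, e.txt, f.txt} staged={a.txt, b.txt, c.txt, e.txt}
After op 18 (git add a.txt): modified={b.txt, c.txt, d.txt, e.txt, f.txt} staged={a.txt, b.txt, c.txt, e.txt}
After op 19 (git add a.txt): modified={b.txt, c.txt, d.txt, e.txt, f.txt} staged={a.txt, b.txt, c.txt, e.txt}
After op 20 (git add b.txt): modified={c.txt, d.txt, e.txt, f.txt} staged={a.txt, b.txt, c.txt, e.txt}
After op 21 (git reset a.txt): modified={a.txt, c.txt, d.txt, e.txt, f.txt} staged={b.txt, c.txt, e.txt}
Final staged set: {b.txt, c.txt, e.txt} -> count=3

Answer: 3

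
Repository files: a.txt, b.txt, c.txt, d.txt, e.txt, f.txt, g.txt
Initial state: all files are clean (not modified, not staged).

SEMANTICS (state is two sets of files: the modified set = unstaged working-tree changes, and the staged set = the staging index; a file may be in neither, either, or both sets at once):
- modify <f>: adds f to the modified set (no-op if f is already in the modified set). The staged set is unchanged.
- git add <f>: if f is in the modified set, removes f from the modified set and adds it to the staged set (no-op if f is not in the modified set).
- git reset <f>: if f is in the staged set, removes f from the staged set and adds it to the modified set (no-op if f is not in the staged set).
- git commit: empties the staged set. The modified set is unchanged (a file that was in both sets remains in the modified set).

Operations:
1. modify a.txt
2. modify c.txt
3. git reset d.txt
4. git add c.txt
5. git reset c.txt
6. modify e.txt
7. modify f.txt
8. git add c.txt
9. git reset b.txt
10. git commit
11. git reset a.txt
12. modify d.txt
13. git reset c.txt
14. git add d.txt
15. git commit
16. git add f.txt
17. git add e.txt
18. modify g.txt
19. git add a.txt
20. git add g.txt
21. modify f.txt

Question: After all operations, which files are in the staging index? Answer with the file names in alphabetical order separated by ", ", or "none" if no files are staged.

Answer: a.txt, e.txt, f.txt, g.txt

Derivation:
After op 1 (modify a.txt): modified={a.txt} staged={none}
After op 2 (modify c.txt): modified={a.txt, c.txt} staged={none}
After op 3 (git reset d.txt): modified={a.txt, c.txt} staged={none}
After op 4 (git add c.txt): modified={a.txt} staged={c.txt}
After op 5 (git reset c.txt): modified={a.txt, c.txt} staged={none}
After op 6 (modify e.txt): modified={a.txt, c.txt, e.txt} staged={none}
After op 7 (modify f.txt): modified={a.txt, c.txt, e.txt, f.txt} staged={none}
After op 8 (git add c.txt): modified={a.txt, e.txt, f.txt} staged={c.txt}
After op 9 (git reset b.txt): modified={a.txt, e.txt, f.txt} staged={c.txt}
After op 10 (git commit): modified={a.txt, e.txt, f.txt} staged={none}
After op 11 (git reset a.txt): modified={a.txt, e.txt, f.txt} staged={none}
After op 12 (modify d.txt): modified={a.txt, d.txt, e.txt, f.txt} staged={none}
After op 13 (git reset c.txt): modified={a.txt, d.txt, e.txt, f.txt} staged={none}
After op 14 (git add d.txt): modified={a.txt, e.txt, f.txt} staged={d.txt}
After op 15 (git commit): modified={a.txt, e.txt, f.txt} staged={none}
After op 16 (git add f.txt): modified={a.txt, e.txt} staged={f.txt}
After op 17 (git add e.txt): modified={a.txt} staged={e.txt, f.txt}
After op 18 (modify g.txt): modified={a.txt, g.txt} staged={e.txt, f.txt}
After op 19 (git add a.txt): modified={g.txt} staged={a.txt, e.txt, f.txt}
After op 20 (git add g.txt): modified={none} staged={a.txt, e.txt, f.txt, g.txt}
After op 21 (modify f.txt): modified={f.txt} staged={a.txt, e.txt, f.txt, g.txt}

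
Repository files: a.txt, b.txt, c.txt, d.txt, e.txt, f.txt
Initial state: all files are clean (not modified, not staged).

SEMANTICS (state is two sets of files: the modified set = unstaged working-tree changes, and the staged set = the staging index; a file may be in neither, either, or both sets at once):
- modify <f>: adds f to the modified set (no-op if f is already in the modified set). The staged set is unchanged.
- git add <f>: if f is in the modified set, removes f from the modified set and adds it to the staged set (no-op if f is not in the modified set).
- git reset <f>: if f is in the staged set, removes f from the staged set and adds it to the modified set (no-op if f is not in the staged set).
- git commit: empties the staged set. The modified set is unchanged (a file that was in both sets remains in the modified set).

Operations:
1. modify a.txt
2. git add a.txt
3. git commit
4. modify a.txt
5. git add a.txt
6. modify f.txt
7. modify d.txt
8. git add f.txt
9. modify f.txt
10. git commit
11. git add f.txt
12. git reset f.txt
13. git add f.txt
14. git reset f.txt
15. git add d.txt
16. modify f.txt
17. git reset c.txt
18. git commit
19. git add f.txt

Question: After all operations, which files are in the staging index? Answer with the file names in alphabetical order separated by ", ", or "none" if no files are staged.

Answer: f.txt

Derivation:
After op 1 (modify a.txt): modified={a.txt} staged={none}
After op 2 (git add a.txt): modified={none} staged={a.txt}
After op 3 (git commit): modified={none} staged={none}
After op 4 (modify a.txt): modified={a.txt} staged={none}
After op 5 (git add a.txt): modified={none} staged={a.txt}
After op 6 (modify f.txt): modified={f.txt} staged={a.txt}
After op 7 (modify d.txt): modified={d.txt, f.txt} staged={a.txt}
After op 8 (git add f.txt): modified={d.txt} staged={a.txt, f.txt}
After op 9 (modify f.txt): modified={d.txt, f.txt} staged={a.txt, f.txt}
After op 10 (git commit): modified={d.txt, f.txt} staged={none}
After op 11 (git add f.txt): modified={d.txt} staged={f.txt}
After op 12 (git reset f.txt): modified={d.txt, f.txt} staged={none}
After op 13 (git add f.txt): modified={d.txt} staged={f.txt}
After op 14 (git reset f.txt): modified={d.txt, f.txt} staged={none}
After op 15 (git add d.txt): modified={f.txt} staged={d.txt}
After op 16 (modify f.txt): modified={f.txt} staged={d.txt}
After op 17 (git reset c.txt): modified={f.txt} staged={d.txt}
After op 18 (git commit): modified={f.txt} staged={none}
After op 19 (git add f.txt): modified={none} staged={f.txt}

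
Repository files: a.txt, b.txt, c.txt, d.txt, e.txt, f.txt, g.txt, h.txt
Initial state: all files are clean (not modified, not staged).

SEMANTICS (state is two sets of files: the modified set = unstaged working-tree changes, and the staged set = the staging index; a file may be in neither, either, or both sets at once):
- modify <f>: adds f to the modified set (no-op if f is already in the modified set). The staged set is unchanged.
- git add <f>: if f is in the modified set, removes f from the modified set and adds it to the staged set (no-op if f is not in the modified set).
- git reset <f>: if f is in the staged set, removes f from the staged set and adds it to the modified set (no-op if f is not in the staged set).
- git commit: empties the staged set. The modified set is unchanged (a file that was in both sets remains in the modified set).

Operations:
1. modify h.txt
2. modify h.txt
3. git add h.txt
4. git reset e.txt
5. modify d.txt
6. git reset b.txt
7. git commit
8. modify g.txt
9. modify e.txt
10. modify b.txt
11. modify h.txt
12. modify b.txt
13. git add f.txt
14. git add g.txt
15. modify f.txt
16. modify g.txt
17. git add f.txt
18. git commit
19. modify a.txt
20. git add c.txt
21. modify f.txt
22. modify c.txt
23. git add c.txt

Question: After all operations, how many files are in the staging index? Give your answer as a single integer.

Answer: 1

Derivation:
After op 1 (modify h.txt): modified={h.txt} staged={none}
After op 2 (modify h.txt): modified={h.txt} staged={none}
After op 3 (git add h.txt): modified={none} staged={h.txt}
After op 4 (git reset e.txt): modified={none} staged={h.txt}
After op 5 (modify d.txt): modified={d.txt} staged={h.txt}
After op 6 (git reset b.txt): modified={d.txt} staged={h.txt}
After op 7 (git commit): modified={d.txt} staged={none}
After op 8 (modify g.txt): modified={d.txt, g.txt} staged={none}
After op 9 (modify e.txt): modified={d.txt, e.txt, g.txt} staged={none}
After op 10 (modify b.txt): modified={b.txt, d.txt, e.txt, g.txt} staged={none}
After op 11 (modify h.txt): modified={b.txt, d.txt, e.txt, g.txt, h.txt} staged={none}
After op 12 (modify b.txt): modified={b.txt, d.txt, e.txt, g.txt, h.txt} staged={none}
After op 13 (git add f.txt): modified={b.txt, d.txt, e.txt, g.txt, h.txt} staged={none}
After op 14 (git add g.txt): modified={b.txt, d.txt, e.txt, h.txt} staged={g.txt}
After op 15 (modify f.txt): modified={b.txt, d.txt, e.txt, f.txt, h.txt} staged={g.txt}
After op 16 (modify g.txt): modified={b.txt, d.txt, e.txt, f.txt, g.txt, h.txt} staged={g.txt}
After op 17 (git add f.txt): modified={b.txt, d.txt, e.txt, g.txt, h.txt} staged={f.txt, g.txt}
After op 18 (git commit): modified={b.txt, d.txt, e.txt, g.txt, h.txt} staged={none}
After op 19 (modify a.txt): modified={a.txt, b.txt, d.txt, e.txt, g.txt, h.txt} staged={none}
After op 20 (git add c.txt): modified={a.txt, b.txt, d.txt, e.txt, g.txt, h.txt} staged={none}
After op 21 (modify f.txt): modified={a.txt, b.txt, d.txt, e.txt, f.txt, g.txt, h.txt} staged={none}
After op 22 (modify c.txt): modified={a.txt, b.txt, c.txt, d.txt, e.txt, f.txt, g.txt, h.txt} staged={none}
After op 23 (git add c.txt): modified={a.txt, b.txt, d.txt, e.txt, f.txt, g.txt, h.txt} staged={c.txt}
Final staged set: {c.txt} -> count=1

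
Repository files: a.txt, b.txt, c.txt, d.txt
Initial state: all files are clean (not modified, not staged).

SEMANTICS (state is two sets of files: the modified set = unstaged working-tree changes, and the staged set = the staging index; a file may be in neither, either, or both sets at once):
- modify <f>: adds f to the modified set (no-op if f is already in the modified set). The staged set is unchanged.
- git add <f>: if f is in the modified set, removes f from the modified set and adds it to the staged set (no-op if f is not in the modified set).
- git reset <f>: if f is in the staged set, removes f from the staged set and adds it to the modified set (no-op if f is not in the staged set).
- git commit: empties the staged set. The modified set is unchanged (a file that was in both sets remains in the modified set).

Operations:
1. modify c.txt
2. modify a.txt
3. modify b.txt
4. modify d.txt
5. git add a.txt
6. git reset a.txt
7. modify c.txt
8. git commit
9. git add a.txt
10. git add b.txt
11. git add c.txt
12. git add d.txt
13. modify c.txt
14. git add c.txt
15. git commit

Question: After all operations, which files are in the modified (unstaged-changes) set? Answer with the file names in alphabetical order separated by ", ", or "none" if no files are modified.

Answer: none

Derivation:
After op 1 (modify c.txt): modified={c.txt} staged={none}
After op 2 (modify a.txt): modified={a.txt, c.txt} staged={none}
After op 3 (modify b.txt): modified={a.txt, b.txt, c.txt} staged={none}
After op 4 (modify d.txt): modified={a.txt, b.txt, c.txt, d.txt} staged={none}
After op 5 (git add a.txt): modified={b.txt, c.txt, d.txt} staged={a.txt}
After op 6 (git reset a.txt): modified={a.txt, b.txt, c.txt, d.txt} staged={none}
After op 7 (modify c.txt): modified={a.txt, b.txt, c.txt, d.txt} staged={none}
After op 8 (git commit): modified={a.txt, b.txt, c.txt, d.txt} staged={none}
After op 9 (git add a.txt): modified={b.txt, c.txt, d.txt} staged={a.txt}
After op 10 (git add b.txt): modified={c.txt, d.txt} staged={a.txt, b.txt}
After op 11 (git add c.txt): modified={d.txt} staged={a.txt, b.txt, c.txt}
After op 12 (git add d.txt): modified={none} staged={a.txt, b.txt, c.txt, d.txt}
After op 13 (modify c.txt): modified={c.txt} staged={a.txt, b.txt, c.txt, d.txt}
After op 14 (git add c.txt): modified={none} staged={a.txt, b.txt, c.txt, d.txt}
After op 15 (git commit): modified={none} staged={none}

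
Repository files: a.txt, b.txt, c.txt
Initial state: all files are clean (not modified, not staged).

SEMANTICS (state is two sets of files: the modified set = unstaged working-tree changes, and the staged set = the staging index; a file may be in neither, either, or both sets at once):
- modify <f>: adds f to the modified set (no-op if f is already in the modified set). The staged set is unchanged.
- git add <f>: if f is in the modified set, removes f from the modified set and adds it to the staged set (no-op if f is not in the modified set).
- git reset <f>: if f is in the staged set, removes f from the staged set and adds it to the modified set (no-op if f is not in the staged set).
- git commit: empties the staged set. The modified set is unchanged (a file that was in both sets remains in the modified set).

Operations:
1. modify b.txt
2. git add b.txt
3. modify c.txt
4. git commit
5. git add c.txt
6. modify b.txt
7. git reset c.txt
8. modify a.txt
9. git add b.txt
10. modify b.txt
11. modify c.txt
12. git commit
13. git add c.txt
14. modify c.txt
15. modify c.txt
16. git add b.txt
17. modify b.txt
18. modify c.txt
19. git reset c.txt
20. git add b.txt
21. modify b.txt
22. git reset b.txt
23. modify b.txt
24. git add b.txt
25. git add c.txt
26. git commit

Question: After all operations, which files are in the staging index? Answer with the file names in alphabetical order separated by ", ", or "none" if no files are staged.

After op 1 (modify b.txt): modified={b.txt} staged={none}
After op 2 (git add b.txt): modified={none} staged={b.txt}
After op 3 (modify c.txt): modified={c.txt} staged={b.txt}
After op 4 (git commit): modified={c.txt} staged={none}
After op 5 (git add c.txt): modified={none} staged={c.txt}
After op 6 (modify b.txt): modified={b.txt} staged={c.txt}
After op 7 (git reset c.txt): modified={b.txt, c.txt} staged={none}
After op 8 (modify a.txt): modified={a.txt, b.txt, c.txt} staged={none}
After op 9 (git add b.txt): modified={a.txt, c.txt} staged={b.txt}
After op 10 (modify b.txt): modified={a.txt, b.txt, c.txt} staged={b.txt}
After op 11 (modify c.txt): modified={a.txt, b.txt, c.txt} staged={b.txt}
After op 12 (git commit): modified={a.txt, b.txt, c.txt} staged={none}
After op 13 (git add c.txt): modified={a.txt, b.txt} staged={c.txt}
After op 14 (modify c.txt): modified={a.txt, b.txt, c.txt} staged={c.txt}
After op 15 (modify c.txt): modified={a.txt, b.txt, c.txt} staged={c.txt}
After op 16 (git add b.txt): modified={a.txt, c.txt} staged={b.txt, c.txt}
After op 17 (modify b.txt): modified={a.txt, b.txt, c.txt} staged={b.txt, c.txt}
After op 18 (modify c.txt): modified={a.txt, b.txt, c.txt} staged={b.txt, c.txt}
After op 19 (git reset c.txt): modified={a.txt, b.txt, c.txt} staged={b.txt}
After op 20 (git add b.txt): modified={a.txt, c.txt} staged={b.txt}
After op 21 (modify b.txt): modified={a.txt, b.txt, c.txt} staged={b.txt}
After op 22 (git reset b.txt): modified={a.txt, b.txt, c.txt} staged={none}
After op 23 (modify b.txt): modified={a.txt, b.txt, c.txt} staged={none}
After op 24 (git add b.txt): modified={a.txt, c.txt} staged={b.txt}
After op 25 (git add c.txt): modified={a.txt} staged={b.txt, c.txt}
After op 26 (git commit): modified={a.txt} staged={none}

Answer: none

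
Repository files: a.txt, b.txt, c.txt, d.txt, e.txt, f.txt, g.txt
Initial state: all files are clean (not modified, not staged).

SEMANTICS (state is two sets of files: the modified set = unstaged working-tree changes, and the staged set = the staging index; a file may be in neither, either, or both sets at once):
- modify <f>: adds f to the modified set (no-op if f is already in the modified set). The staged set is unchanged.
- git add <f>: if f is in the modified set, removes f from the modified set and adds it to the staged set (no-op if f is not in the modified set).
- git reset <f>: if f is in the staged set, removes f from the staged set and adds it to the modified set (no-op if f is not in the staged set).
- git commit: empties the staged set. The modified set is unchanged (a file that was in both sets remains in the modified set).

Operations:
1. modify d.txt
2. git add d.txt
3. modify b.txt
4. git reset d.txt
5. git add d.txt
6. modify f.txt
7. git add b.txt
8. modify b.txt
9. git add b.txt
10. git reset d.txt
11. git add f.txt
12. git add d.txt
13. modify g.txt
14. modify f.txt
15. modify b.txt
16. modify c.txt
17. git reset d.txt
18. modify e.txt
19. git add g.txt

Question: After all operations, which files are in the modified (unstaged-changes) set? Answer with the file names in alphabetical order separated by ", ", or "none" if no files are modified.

After op 1 (modify d.txt): modified={d.txt} staged={none}
After op 2 (git add d.txt): modified={none} staged={d.txt}
After op 3 (modify b.txt): modified={b.txt} staged={d.txt}
After op 4 (git reset d.txt): modified={b.txt, d.txt} staged={none}
After op 5 (git add d.txt): modified={b.txt} staged={d.txt}
After op 6 (modify f.txt): modified={b.txt, f.txt} staged={d.txt}
After op 7 (git add b.txt): modified={f.txt} staged={b.txt, d.txt}
After op 8 (modify b.txt): modified={b.txt, f.txt} staged={b.txt, d.txt}
After op 9 (git add b.txt): modified={f.txt} staged={b.txt, d.txt}
After op 10 (git reset d.txt): modified={d.txt, f.txt} staged={b.txt}
After op 11 (git add f.txt): modified={d.txt} staged={b.txt, f.txt}
After op 12 (git add d.txt): modified={none} staged={b.txt, d.txt, f.txt}
After op 13 (modify g.txt): modified={g.txt} staged={b.txt, d.txt, f.txt}
After op 14 (modify f.txt): modified={f.txt, g.txt} staged={b.txt, d.txt, f.txt}
After op 15 (modify b.txt): modified={b.txt, f.txt, g.txt} staged={b.txt, d.txt, f.txt}
After op 16 (modify c.txt): modified={b.txt, c.txt, f.txt, g.txt} staged={b.txt, d.txt, f.txt}
After op 17 (git reset d.txt): modified={b.txt, c.txt, d.txt, f.txt, g.txt} staged={b.txt, f.txt}
After op 18 (modify e.txt): modified={b.txt, c.txt, d.txt, e.txt, f.txt, g.txt} staged={b.txt, f.txt}
After op 19 (git add g.txt): modified={b.txt, c.txt, d.txt, e.txt, f.txt} staged={b.txt, f.txt, g.txt}

Answer: b.txt, c.txt, d.txt, e.txt, f.txt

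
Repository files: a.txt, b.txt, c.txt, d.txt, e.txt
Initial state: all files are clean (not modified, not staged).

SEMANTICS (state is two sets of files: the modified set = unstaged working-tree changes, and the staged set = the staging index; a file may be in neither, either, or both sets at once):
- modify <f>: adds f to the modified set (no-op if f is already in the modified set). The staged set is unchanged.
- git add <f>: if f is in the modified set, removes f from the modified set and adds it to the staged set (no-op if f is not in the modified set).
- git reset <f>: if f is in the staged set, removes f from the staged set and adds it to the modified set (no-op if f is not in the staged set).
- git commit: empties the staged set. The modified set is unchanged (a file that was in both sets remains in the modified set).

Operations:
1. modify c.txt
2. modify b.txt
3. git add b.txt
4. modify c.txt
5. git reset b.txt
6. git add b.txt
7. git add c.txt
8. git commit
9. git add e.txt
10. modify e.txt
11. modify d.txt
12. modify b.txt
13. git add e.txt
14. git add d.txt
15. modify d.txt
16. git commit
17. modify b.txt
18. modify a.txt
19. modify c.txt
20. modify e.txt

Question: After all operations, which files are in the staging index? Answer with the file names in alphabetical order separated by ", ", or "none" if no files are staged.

After op 1 (modify c.txt): modified={c.txt} staged={none}
After op 2 (modify b.txt): modified={b.txt, c.txt} staged={none}
After op 3 (git add b.txt): modified={c.txt} staged={b.txt}
After op 4 (modify c.txt): modified={c.txt} staged={b.txt}
After op 5 (git reset b.txt): modified={b.txt, c.txt} staged={none}
After op 6 (git add b.txt): modified={c.txt} staged={b.txt}
After op 7 (git add c.txt): modified={none} staged={b.txt, c.txt}
After op 8 (git commit): modified={none} staged={none}
After op 9 (git add e.txt): modified={none} staged={none}
After op 10 (modify e.txt): modified={e.txt} staged={none}
After op 11 (modify d.txt): modified={d.txt, e.txt} staged={none}
After op 12 (modify b.txt): modified={b.txt, d.txt, e.txt} staged={none}
After op 13 (git add e.txt): modified={b.txt, d.txt} staged={e.txt}
After op 14 (git add d.txt): modified={b.txt} staged={d.txt, e.txt}
After op 15 (modify d.txt): modified={b.txt, d.txt} staged={d.txt, e.txt}
After op 16 (git commit): modified={b.txt, d.txt} staged={none}
After op 17 (modify b.txt): modified={b.txt, d.txt} staged={none}
After op 18 (modify a.txt): modified={a.txt, b.txt, d.txt} staged={none}
After op 19 (modify c.txt): modified={a.txt, b.txt, c.txt, d.txt} staged={none}
After op 20 (modify e.txt): modified={a.txt, b.txt, c.txt, d.txt, e.txt} staged={none}

Answer: none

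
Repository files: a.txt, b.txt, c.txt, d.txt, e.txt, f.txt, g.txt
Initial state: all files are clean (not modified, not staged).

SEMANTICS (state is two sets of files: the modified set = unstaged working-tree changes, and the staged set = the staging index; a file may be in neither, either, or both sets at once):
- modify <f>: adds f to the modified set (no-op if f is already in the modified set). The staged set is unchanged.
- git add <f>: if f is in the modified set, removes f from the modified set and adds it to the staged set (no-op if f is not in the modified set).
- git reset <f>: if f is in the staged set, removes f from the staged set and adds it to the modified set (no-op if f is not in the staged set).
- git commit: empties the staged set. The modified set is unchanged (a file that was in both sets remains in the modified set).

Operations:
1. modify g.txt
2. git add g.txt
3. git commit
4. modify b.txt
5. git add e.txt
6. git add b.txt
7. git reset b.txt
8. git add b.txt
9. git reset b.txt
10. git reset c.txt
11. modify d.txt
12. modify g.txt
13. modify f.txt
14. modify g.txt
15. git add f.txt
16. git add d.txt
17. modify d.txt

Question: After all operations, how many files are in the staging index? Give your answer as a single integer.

After op 1 (modify g.txt): modified={g.txt} staged={none}
After op 2 (git add g.txt): modified={none} staged={g.txt}
After op 3 (git commit): modified={none} staged={none}
After op 4 (modify b.txt): modified={b.txt} staged={none}
After op 5 (git add e.txt): modified={b.txt} staged={none}
After op 6 (git add b.txt): modified={none} staged={b.txt}
After op 7 (git reset b.txt): modified={b.txt} staged={none}
After op 8 (git add b.txt): modified={none} staged={b.txt}
After op 9 (git reset b.txt): modified={b.txt} staged={none}
After op 10 (git reset c.txt): modified={b.txt} staged={none}
After op 11 (modify d.txt): modified={b.txt, d.txt} staged={none}
After op 12 (modify g.txt): modified={b.txt, d.txt, g.txt} staged={none}
After op 13 (modify f.txt): modified={b.txt, d.txt, f.txt, g.txt} staged={none}
After op 14 (modify g.txt): modified={b.txt, d.txt, f.txt, g.txt} staged={none}
After op 15 (git add f.txt): modified={b.txt, d.txt, g.txt} staged={f.txt}
After op 16 (git add d.txt): modified={b.txt, g.txt} staged={d.txt, f.txt}
After op 17 (modify d.txt): modified={b.txt, d.txt, g.txt} staged={d.txt, f.txt}
Final staged set: {d.txt, f.txt} -> count=2

Answer: 2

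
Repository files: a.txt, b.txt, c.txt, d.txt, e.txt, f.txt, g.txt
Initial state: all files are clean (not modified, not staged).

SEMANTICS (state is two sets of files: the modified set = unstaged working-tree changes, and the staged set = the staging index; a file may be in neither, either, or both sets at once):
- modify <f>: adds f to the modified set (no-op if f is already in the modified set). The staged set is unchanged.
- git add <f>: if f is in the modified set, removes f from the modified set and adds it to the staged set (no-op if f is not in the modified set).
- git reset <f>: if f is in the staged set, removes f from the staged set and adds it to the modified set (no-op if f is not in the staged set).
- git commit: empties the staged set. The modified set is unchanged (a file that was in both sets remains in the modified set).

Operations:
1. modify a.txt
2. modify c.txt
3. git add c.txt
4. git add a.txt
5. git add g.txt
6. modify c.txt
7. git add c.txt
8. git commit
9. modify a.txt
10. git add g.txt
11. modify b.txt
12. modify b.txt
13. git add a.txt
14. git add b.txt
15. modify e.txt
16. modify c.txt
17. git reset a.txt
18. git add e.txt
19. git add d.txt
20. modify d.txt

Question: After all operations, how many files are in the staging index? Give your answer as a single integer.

Answer: 2

Derivation:
After op 1 (modify a.txt): modified={a.txt} staged={none}
After op 2 (modify c.txt): modified={a.txt, c.txt} staged={none}
After op 3 (git add c.txt): modified={a.txt} staged={c.txt}
After op 4 (git add a.txt): modified={none} staged={a.txt, c.txt}
After op 5 (git add g.txt): modified={none} staged={a.txt, c.txt}
After op 6 (modify c.txt): modified={c.txt} staged={a.txt, c.txt}
After op 7 (git add c.txt): modified={none} staged={a.txt, c.txt}
After op 8 (git commit): modified={none} staged={none}
After op 9 (modify a.txt): modified={a.txt} staged={none}
After op 10 (git add g.txt): modified={a.txt} staged={none}
After op 11 (modify b.txt): modified={a.txt, b.txt} staged={none}
After op 12 (modify b.txt): modified={a.txt, b.txt} staged={none}
After op 13 (git add a.txt): modified={b.txt} staged={a.txt}
After op 14 (git add b.txt): modified={none} staged={a.txt, b.txt}
After op 15 (modify e.txt): modified={e.txt} staged={a.txt, b.txt}
After op 16 (modify c.txt): modified={c.txt, e.txt} staged={a.txt, b.txt}
After op 17 (git reset a.txt): modified={a.txt, c.txt, e.txt} staged={b.txt}
After op 18 (git add e.txt): modified={a.txt, c.txt} staged={b.txt, e.txt}
After op 19 (git add d.txt): modified={a.txt, c.txt} staged={b.txt, e.txt}
After op 20 (modify d.txt): modified={a.txt, c.txt, d.txt} staged={b.txt, e.txt}
Final staged set: {b.txt, e.txt} -> count=2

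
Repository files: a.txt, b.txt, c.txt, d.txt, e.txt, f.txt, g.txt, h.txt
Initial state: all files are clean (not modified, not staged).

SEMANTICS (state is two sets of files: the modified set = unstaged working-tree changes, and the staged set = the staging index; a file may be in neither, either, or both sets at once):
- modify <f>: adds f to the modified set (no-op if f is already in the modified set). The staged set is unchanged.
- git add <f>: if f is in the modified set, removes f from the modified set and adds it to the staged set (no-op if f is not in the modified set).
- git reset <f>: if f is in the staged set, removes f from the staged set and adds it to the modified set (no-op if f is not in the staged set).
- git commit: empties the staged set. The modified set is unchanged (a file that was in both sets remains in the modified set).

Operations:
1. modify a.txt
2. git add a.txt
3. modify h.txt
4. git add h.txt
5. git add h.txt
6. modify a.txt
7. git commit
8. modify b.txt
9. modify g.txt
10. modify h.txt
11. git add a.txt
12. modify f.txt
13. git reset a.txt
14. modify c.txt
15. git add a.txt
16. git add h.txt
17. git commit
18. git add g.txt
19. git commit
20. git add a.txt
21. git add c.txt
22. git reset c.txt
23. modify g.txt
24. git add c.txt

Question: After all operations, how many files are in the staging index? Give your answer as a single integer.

Answer: 1

Derivation:
After op 1 (modify a.txt): modified={a.txt} staged={none}
After op 2 (git add a.txt): modified={none} staged={a.txt}
After op 3 (modify h.txt): modified={h.txt} staged={a.txt}
After op 4 (git add h.txt): modified={none} staged={a.txt, h.txt}
After op 5 (git add h.txt): modified={none} staged={a.txt, h.txt}
After op 6 (modify a.txt): modified={a.txt} staged={a.txt, h.txt}
After op 7 (git commit): modified={a.txt} staged={none}
After op 8 (modify b.txt): modified={a.txt, b.txt} staged={none}
After op 9 (modify g.txt): modified={a.txt, b.txt, g.txt} staged={none}
After op 10 (modify h.txt): modified={a.txt, b.txt, g.txt, h.txt} staged={none}
After op 11 (git add a.txt): modified={b.txt, g.txt, h.txt} staged={a.txt}
After op 12 (modify f.txt): modified={b.txt, f.txt, g.txt, h.txt} staged={a.txt}
After op 13 (git reset a.txt): modified={a.txt, b.txt, f.txt, g.txt, h.txt} staged={none}
After op 14 (modify c.txt): modified={a.txt, b.txt, c.txt, f.txt, g.txt, h.txt} staged={none}
After op 15 (git add a.txt): modified={b.txt, c.txt, f.txt, g.txt, h.txt} staged={a.txt}
After op 16 (git add h.txt): modified={b.txt, c.txt, f.txt, g.txt} staged={a.txt, h.txt}
After op 17 (git commit): modified={b.txt, c.txt, f.txt, g.txt} staged={none}
After op 18 (git add g.txt): modified={b.txt, c.txt, f.txt} staged={g.txt}
After op 19 (git commit): modified={b.txt, c.txt, f.txt} staged={none}
After op 20 (git add a.txt): modified={b.txt, c.txt, f.txt} staged={none}
After op 21 (git add c.txt): modified={b.txt, f.txt} staged={c.txt}
After op 22 (git reset c.txt): modified={b.txt, c.txt, f.txt} staged={none}
After op 23 (modify g.txt): modified={b.txt, c.txt, f.txt, g.txt} staged={none}
After op 24 (git add c.txt): modified={b.txt, f.txt, g.txt} staged={c.txt}
Final staged set: {c.txt} -> count=1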